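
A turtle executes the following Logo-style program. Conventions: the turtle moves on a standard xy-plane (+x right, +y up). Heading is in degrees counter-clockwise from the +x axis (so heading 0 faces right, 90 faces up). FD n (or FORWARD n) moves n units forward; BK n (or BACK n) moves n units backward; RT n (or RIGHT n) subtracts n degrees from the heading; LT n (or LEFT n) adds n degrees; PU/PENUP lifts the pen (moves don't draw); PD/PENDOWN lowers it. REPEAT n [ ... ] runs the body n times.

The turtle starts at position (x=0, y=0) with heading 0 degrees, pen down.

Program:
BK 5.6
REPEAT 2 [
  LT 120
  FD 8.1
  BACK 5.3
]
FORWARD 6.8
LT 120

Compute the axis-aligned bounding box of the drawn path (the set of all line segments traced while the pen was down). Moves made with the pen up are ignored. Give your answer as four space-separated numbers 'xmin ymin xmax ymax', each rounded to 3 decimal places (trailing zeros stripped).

Answer: -11.8 -5.889 0 7.015

Derivation:
Executing turtle program step by step:
Start: pos=(0,0), heading=0, pen down
BK 5.6: (0,0) -> (-5.6,0) [heading=0, draw]
REPEAT 2 [
  -- iteration 1/2 --
  LT 120: heading 0 -> 120
  FD 8.1: (-5.6,0) -> (-9.65,7.015) [heading=120, draw]
  BK 5.3: (-9.65,7.015) -> (-7,2.425) [heading=120, draw]
  -- iteration 2/2 --
  LT 120: heading 120 -> 240
  FD 8.1: (-7,2.425) -> (-11.05,-4.59) [heading=240, draw]
  BK 5.3: (-11.05,-4.59) -> (-8.4,0) [heading=240, draw]
]
FD 6.8: (-8.4,0) -> (-11.8,-5.889) [heading=240, draw]
LT 120: heading 240 -> 0
Final: pos=(-11.8,-5.889), heading=0, 6 segment(s) drawn

Segment endpoints: x in {-11.8, -11.05, -9.65, -8.4, -7, -5.6, 0}, y in {-5.889, -4.59, 0, 0, 2.425, 7.015}
xmin=-11.8, ymin=-5.889, xmax=0, ymax=7.015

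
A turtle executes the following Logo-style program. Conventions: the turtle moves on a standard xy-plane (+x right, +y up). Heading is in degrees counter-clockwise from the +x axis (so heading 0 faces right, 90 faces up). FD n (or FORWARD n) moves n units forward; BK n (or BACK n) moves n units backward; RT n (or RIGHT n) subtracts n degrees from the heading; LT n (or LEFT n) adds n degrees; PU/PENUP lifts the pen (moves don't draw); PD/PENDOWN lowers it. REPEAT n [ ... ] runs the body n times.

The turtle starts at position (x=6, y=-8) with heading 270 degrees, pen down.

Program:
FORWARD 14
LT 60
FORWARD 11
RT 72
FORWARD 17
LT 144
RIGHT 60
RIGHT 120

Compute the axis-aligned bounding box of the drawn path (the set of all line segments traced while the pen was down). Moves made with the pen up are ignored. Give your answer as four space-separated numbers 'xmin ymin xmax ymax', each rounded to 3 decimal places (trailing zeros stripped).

Executing turtle program step by step:
Start: pos=(6,-8), heading=270, pen down
FD 14: (6,-8) -> (6,-22) [heading=270, draw]
LT 60: heading 270 -> 330
FD 11: (6,-22) -> (15.526,-27.5) [heading=330, draw]
RT 72: heading 330 -> 258
FD 17: (15.526,-27.5) -> (11.992,-44.129) [heading=258, draw]
LT 144: heading 258 -> 42
RT 60: heading 42 -> 342
RT 120: heading 342 -> 222
Final: pos=(11.992,-44.129), heading=222, 3 segment(s) drawn

Segment endpoints: x in {6, 6, 11.992, 15.526}, y in {-44.129, -27.5, -22, -8}
xmin=6, ymin=-44.129, xmax=15.526, ymax=-8

Answer: 6 -44.129 15.526 -8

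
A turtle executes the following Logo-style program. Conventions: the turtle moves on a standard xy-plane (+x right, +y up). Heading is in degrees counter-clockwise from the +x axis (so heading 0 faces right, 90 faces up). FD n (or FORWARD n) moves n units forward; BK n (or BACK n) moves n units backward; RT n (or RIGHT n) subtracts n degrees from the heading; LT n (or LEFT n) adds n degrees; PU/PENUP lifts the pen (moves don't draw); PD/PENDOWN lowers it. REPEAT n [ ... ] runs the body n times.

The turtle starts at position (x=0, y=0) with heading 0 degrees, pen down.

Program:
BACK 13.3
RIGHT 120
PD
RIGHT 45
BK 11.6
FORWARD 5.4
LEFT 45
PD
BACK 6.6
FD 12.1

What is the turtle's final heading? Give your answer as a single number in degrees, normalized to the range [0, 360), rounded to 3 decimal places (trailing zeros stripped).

Answer: 240

Derivation:
Executing turtle program step by step:
Start: pos=(0,0), heading=0, pen down
BK 13.3: (0,0) -> (-13.3,0) [heading=0, draw]
RT 120: heading 0 -> 240
PD: pen down
RT 45: heading 240 -> 195
BK 11.6: (-13.3,0) -> (-2.095,3.002) [heading=195, draw]
FD 5.4: (-2.095,3.002) -> (-7.311,1.605) [heading=195, draw]
LT 45: heading 195 -> 240
PD: pen down
BK 6.6: (-7.311,1.605) -> (-4.011,7.32) [heading=240, draw]
FD 12.1: (-4.011,7.32) -> (-10.061,-3.158) [heading=240, draw]
Final: pos=(-10.061,-3.158), heading=240, 5 segment(s) drawn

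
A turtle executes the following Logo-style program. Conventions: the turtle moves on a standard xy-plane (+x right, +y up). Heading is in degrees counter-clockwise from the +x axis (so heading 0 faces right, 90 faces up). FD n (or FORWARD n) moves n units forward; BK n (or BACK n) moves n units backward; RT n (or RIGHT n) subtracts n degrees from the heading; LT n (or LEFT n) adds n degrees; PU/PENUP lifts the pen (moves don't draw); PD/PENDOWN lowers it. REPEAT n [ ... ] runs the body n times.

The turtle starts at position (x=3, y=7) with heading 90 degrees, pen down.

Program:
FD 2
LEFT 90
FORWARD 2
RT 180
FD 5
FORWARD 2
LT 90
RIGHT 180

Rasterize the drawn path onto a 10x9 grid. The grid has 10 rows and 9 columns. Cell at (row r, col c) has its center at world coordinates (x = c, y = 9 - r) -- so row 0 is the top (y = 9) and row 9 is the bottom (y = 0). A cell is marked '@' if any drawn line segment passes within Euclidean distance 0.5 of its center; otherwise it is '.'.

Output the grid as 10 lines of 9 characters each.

Answer: .@@@@@@@@
...@.....
...@.....
.........
.........
.........
.........
.........
.........
.........

Derivation:
Segment 0: (3,7) -> (3,9)
Segment 1: (3,9) -> (1,9)
Segment 2: (1,9) -> (6,9)
Segment 3: (6,9) -> (8,9)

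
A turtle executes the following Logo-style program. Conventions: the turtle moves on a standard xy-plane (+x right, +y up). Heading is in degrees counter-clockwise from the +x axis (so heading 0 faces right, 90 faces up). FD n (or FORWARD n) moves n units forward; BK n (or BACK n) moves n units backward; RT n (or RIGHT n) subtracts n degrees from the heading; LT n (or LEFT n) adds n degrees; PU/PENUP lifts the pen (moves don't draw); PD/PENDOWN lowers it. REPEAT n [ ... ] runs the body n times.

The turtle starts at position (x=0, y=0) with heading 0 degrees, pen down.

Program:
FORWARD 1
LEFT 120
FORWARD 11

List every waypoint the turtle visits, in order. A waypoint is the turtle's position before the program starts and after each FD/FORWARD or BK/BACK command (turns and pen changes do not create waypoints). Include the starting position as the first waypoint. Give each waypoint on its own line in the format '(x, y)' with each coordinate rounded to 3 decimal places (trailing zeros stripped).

Executing turtle program step by step:
Start: pos=(0,0), heading=0, pen down
FD 1: (0,0) -> (1,0) [heading=0, draw]
LT 120: heading 0 -> 120
FD 11: (1,0) -> (-4.5,9.526) [heading=120, draw]
Final: pos=(-4.5,9.526), heading=120, 2 segment(s) drawn
Waypoints (3 total):
(0, 0)
(1, 0)
(-4.5, 9.526)

Answer: (0, 0)
(1, 0)
(-4.5, 9.526)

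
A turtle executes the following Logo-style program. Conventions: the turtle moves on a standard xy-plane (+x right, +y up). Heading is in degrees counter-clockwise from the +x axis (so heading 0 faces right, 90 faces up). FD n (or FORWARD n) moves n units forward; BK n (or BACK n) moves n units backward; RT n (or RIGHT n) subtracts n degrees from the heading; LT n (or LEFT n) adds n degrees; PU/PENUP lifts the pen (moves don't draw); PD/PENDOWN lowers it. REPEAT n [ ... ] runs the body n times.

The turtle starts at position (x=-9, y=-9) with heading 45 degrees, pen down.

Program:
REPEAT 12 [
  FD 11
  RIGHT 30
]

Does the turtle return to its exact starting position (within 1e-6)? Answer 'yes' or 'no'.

Executing turtle program step by step:
Start: pos=(-9,-9), heading=45, pen down
REPEAT 12 [
  -- iteration 1/12 --
  FD 11: (-9,-9) -> (-1.222,-1.222) [heading=45, draw]
  RT 30: heading 45 -> 15
  -- iteration 2/12 --
  FD 11: (-1.222,-1.222) -> (9.403,1.625) [heading=15, draw]
  RT 30: heading 15 -> 345
  -- iteration 3/12 --
  FD 11: (9.403,1.625) -> (20.029,-1.222) [heading=345, draw]
  RT 30: heading 345 -> 315
  -- iteration 4/12 --
  FD 11: (20.029,-1.222) -> (27.807,-9) [heading=315, draw]
  RT 30: heading 315 -> 285
  -- iteration 5/12 --
  FD 11: (27.807,-9) -> (30.654,-19.625) [heading=285, draw]
  RT 30: heading 285 -> 255
  -- iteration 6/12 --
  FD 11: (30.654,-19.625) -> (27.807,-30.25) [heading=255, draw]
  RT 30: heading 255 -> 225
  -- iteration 7/12 --
  FD 11: (27.807,-30.25) -> (20.029,-38.029) [heading=225, draw]
  RT 30: heading 225 -> 195
  -- iteration 8/12 --
  FD 11: (20.029,-38.029) -> (9.403,-40.876) [heading=195, draw]
  RT 30: heading 195 -> 165
  -- iteration 9/12 --
  FD 11: (9.403,-40.876) -> (-1.222,-38.029) [heading=165, draw]
  RT 30: heading 165 -> 135
  -- iteration 10/12 --
  FD 11: (-1.222,-38.029) -> (-9,-30.25) [heading=135, draw]
  RT 30: heading 135 -> 105
  -- iteration 11/12 --
  FD 11: (-9,-30.25) -> (-11.847,-19.625) [heading=105, draw]
  RT 30: heading 105 -> 75
  -- iteration 12/12 --
  FD 11: (-11.847,-19.625) -> (-9,-9) [heading=75, draw]
  RT 30: heading 75 -> 45
]
Final: pos=(-9,-9), heading=45, 12 segment(s) drawn

Start position: (-9, -9)
Final position: (-9, -9)
Distance = 0; < 1e-6 -> CLOSED

Answer: yes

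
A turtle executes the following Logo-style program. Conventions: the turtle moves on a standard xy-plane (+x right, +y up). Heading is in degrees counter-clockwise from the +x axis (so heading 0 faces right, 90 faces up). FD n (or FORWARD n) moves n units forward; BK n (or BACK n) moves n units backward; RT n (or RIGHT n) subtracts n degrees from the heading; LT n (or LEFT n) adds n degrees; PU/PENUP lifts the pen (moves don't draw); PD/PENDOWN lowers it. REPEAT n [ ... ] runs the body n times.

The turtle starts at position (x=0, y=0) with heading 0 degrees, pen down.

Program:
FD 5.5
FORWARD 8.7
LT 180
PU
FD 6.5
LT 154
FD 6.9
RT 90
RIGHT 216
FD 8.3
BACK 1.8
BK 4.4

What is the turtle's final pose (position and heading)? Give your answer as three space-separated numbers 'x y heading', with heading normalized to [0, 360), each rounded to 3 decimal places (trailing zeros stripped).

Answer: 15.756 -2.039 28

Derivation:
Executing turtle program step by step:
Start: pos=(0,0), heading=0, pen down
FD 5.5: (0,0) -> (5.5,0) [heading=0, draw]
FD 8.7: (5.5,0) -> (14.2,0) [heading=0, draw]
LT 180: heading 0 -> 180
PU: pen up
FD 6.5: (14.2,0) -> (7.7,0) [heading=180, move]
LT 154: heading 180 -> 334
FD 6.9: (7.7,0) -> (13.902,-3.025) [heading=334, move]
RT 90: heading 334 -> 244
RT 216: heading 244 -> 28
FD 8.3: (13.902,-3.025) -> (21.23,0.872) [heading=28, move]
BK 1.8: (21.23,0.872) -> (19.641,0.027) [heading=28, move]
BK 4.4: (19.641,0.027) -> (15.756,-2.039) [heading=28, move]
Final: pos=(15.756,-2.039), heading=28, 2 segment(s) drawn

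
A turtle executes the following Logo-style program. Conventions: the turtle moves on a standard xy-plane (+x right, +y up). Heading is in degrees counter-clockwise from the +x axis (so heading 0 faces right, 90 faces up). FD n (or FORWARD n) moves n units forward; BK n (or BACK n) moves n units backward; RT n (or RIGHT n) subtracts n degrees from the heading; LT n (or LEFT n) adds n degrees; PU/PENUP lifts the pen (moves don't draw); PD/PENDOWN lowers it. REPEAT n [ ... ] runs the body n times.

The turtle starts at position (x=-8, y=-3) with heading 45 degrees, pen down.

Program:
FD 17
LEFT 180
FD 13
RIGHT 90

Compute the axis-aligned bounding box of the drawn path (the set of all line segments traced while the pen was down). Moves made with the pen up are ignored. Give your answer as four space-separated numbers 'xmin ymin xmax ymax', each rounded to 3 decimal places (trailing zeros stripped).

Executing turtle program step by step:
Start: pos=(-8,-3), heading=45, pen down
FD 17: (-8,-3) -> (4.021,9.021) [heading=45, draw]
LT 180: heading 45 -> 225
FD 13: (4.021,9.021) -> (-5.172,-0.172) [heading=225, draw]
RT 90: heading 225 -> 135
Final: pos=(-5.172,-0.172), heading=135, 2 segment(s) drawn

Segment endpoints: x in {-8, -5.172, 4.021}, y in {-3, -0.172, 9.021}
xmin=-8, ymin=-3, xmax=4.021, ymax=9.021

Answer: -8 -3 4.021 9.021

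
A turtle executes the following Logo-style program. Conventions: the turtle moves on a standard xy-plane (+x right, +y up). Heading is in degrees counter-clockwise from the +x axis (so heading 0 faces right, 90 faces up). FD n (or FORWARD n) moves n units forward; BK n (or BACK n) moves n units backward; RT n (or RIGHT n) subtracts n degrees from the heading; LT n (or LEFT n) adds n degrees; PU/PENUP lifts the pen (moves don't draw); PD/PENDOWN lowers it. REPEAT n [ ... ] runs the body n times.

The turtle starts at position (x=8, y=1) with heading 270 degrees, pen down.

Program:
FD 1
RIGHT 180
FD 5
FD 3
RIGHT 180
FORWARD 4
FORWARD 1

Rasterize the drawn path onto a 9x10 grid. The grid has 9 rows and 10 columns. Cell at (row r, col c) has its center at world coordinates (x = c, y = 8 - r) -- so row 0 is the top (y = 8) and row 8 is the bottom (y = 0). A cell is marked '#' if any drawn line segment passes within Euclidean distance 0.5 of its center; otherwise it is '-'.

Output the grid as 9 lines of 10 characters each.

Segment 0: (8,1) -> (8,0)
Segment 1: (8,0) -> (8,5)
Segment 2: (8,5) -> (8,8)
Segment 3: (8,8) -> (8,4)
Segment 4: (8,4) -> (8,3)

Answer: --------#-
--------#-
--------#-
--------#-
--------#-
--------#-
--------#-
--------#-
--------#-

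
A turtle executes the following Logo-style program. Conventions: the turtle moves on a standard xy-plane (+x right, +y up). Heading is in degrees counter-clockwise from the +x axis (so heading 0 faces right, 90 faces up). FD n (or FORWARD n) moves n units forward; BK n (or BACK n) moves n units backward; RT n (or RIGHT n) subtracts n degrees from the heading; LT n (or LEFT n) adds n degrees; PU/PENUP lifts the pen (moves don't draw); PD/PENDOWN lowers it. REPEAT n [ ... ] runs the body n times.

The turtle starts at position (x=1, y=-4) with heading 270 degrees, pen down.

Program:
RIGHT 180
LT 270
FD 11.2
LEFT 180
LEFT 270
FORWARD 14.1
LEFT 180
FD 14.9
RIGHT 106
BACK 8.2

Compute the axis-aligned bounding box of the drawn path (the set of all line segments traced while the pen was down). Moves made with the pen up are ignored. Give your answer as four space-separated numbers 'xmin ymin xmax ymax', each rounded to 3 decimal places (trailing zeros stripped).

Answer: 1 -7.06 20.082 10.1

Derivation:
Executing turtle program step by step:
Start: pos=(1,-4), heading=270, pen down
RT 180: heading 270 -> 90
LT 270: heading 90 -> 0
FD 11.2: (1,-4) -> (12.2,-4) [heading=0, draw]
LT 180: heading 0 -> 180
LT 270: heading 180 -> 90
FD 14.1: (12.2,-4) -> (12.2,10.1) [heading=90, draw]
LT 180: heading 90 -> 270
FD 14.9: (12.2,10.1) -> (12.2,-4.8) [heading=270, draw]
RT 106: heading 270 -> 164
BK 8.2: (12.2,-4.8) -> (20.082,-7.06) [heading=164, draw]
Final: pos=(20.082,-7.06), heading=164, 4 segment(s) drawn

Segment endpoints: x in {1, 12.2, 12.2, 12.2, 20.082}, y in {-7.06, -4.8, -4, -4, 10.1}
xmin=1, ymin=-7.06, xmax=20.082, ymax=10.1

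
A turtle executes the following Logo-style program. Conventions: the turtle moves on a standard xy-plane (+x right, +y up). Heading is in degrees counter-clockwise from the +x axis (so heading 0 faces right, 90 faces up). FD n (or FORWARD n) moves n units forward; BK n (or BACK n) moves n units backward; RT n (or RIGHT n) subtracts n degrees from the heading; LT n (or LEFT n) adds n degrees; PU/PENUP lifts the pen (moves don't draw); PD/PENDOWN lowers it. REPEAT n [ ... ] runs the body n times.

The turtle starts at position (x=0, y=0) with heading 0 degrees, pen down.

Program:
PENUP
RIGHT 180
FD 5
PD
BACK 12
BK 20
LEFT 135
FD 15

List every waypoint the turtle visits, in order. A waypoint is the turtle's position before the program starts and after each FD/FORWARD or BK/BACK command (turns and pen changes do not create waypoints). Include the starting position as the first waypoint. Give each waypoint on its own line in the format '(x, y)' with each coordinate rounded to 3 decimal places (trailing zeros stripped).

Answer: (0, 0)
(-5, 0)
(7, 0)
(27, 0)
(37.607, -10.607)

Derivation:
Executing turtle program step by step:
Start: pos=(0,0), heading=0, pen down
PU: pen up
RT 180: heading 0 -> 180
FD 5: (0,0) -> (-5,0) [heading=180, move]
PD: pen down
BK 12: (-5,0) -> (7,0) [heading=180, draw]
BK 20: (7,0) -> (27,0) [heading=180, draw]
LT 135: heading 180 -> 315
FD 15: (27,0) -> (37.607,-10.607) [heading=315, draw]
Final: pos=(37.607,-10.607), heading=315, 3 segment(s) drawn
Waypoints (5 total):
(0, 0)
(-5, 0)
(7, 0)
(27, 0)
(37.607, -10.607)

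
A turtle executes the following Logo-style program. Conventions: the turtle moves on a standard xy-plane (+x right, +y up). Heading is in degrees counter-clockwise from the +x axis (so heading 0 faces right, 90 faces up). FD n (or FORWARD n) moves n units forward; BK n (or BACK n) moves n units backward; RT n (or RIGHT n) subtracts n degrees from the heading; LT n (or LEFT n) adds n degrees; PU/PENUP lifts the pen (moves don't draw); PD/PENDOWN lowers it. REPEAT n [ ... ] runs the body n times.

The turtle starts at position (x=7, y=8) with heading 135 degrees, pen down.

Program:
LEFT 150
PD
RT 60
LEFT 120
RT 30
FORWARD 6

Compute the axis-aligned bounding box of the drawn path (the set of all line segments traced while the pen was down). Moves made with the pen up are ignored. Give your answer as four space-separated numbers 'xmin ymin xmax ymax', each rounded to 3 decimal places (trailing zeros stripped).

Answer: 7 3.757 11.243 8

Derivation:
Executing turtle program step by step:
Start: pos=(7,8), heading=135, pen down
LT 150: heading 135 -> 285
PD: pen down
RT 60: heading 285 -> 225
LT 120: heading 225 -> 345
RT 30: heading 345 -> 315
FD 6: (7,8) -> (11.243,3.757) [heading=315, draw]
Final: pos=(11.243,3.757), heading=315, 1 segment(s) drawn

Segment endpoints: x in {7, 11.243}, y in {3.757, 8}
xmin=7, ymin=3.757, xmax=11.243, ymax=8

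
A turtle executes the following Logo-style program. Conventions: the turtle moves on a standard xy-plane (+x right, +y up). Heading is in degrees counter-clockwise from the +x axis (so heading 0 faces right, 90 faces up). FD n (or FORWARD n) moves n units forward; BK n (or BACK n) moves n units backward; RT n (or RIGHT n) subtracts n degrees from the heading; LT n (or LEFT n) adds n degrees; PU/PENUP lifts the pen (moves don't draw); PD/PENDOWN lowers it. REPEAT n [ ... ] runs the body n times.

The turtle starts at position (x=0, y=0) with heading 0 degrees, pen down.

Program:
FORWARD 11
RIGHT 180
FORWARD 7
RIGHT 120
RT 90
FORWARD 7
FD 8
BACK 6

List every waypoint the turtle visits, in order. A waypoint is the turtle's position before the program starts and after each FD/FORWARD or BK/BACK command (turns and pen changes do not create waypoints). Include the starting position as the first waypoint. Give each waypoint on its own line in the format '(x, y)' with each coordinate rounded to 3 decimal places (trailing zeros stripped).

Answer: (0, 0)
(11, 0)
(4, 0)
(10.062, -3.5)
(16.99, -7.5)
(11.794, -4.5)

Derivation:
Executing turtle program step by step:
Start: pos=(0,0), heading=0, pen down
FD 11: (0,0) -> (11,0) [heading=0, draw]
RT 180: heading 0 -> 180
FD 7: (11,0) -> (4,0) [heading=180, draw]
RT 120: heading 180 -> 60
RT 90: heading 60 -> 330
FD 7: (4,0) -> (10.062,-3.5) [heading=330, draw]
FD 8: (10.062,-3.5) -> (16.99,-7.5) [heading=330, draw]
BK 6: (16.99,-7.5) -> (11.794,-4.5) [heading=330, draw]
Final: pos=(11.794,-4.5), heading=330, 5 segment(s) drawn
Waypoints (6 total):
(0, 0)
(11, 0)
(4, 0)
(10.062, -3.5)
(16.99, -7.5)
(11.794, -4.5)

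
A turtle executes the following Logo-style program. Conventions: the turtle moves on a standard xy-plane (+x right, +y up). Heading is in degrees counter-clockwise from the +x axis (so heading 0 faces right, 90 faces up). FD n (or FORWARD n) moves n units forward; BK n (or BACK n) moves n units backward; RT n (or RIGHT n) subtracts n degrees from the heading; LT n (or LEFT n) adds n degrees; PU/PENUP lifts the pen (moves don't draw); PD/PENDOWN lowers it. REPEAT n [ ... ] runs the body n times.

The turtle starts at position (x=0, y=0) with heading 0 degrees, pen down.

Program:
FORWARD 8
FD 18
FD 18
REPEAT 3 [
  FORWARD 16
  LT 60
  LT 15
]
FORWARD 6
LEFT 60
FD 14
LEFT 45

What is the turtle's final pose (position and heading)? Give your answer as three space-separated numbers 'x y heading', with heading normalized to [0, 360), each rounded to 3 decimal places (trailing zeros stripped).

Answer: 49.666 5.689 330

Derivation:
Executing turtle program step by step:
Start: pos=(0,0), heading=0, pen down
FD 8: (0,0) -> (8,0) [heading=0, draw]
FD 18: (8,0) -> (26,0) [heading=0, draw]
FD 18: (26,0) -> (44,0) [heading=0, draw]
REPEAT 3 [
  -- iteration 1/3 --
  FD 16: (44,0) -> (60,0) [heading=0, draw]
  LT 60: heading 0 -> 60
  LT 15: heading 60 -> 75
  -- iteration 2/3 --
  FD 16: (60,0) -> (64.141,15.455) [heading=75, draw]
  LT 60: heading 75 -> 135
  LT 15: heading 135 -> 150
  -- iteration 3/3 --
  FD 16: (64.141,15.455) -> (50.285,23.455) [heading=150, draw]
  LT 60: heading 150 -> 210
  LT 15: heading 210 -> 225
]
FD 6: (50.285,23.455) -> (46.042,19.212) [heading=225, draw]
LT 60: heading 225 -> 285
FD 14: (46.042,19.212) -> (49.666,5.689) [heading=285, draw]
LT 45: heading 285 -> 330
Final: pos=(49.666,5.689), heading=330, 8 segment(s) drawn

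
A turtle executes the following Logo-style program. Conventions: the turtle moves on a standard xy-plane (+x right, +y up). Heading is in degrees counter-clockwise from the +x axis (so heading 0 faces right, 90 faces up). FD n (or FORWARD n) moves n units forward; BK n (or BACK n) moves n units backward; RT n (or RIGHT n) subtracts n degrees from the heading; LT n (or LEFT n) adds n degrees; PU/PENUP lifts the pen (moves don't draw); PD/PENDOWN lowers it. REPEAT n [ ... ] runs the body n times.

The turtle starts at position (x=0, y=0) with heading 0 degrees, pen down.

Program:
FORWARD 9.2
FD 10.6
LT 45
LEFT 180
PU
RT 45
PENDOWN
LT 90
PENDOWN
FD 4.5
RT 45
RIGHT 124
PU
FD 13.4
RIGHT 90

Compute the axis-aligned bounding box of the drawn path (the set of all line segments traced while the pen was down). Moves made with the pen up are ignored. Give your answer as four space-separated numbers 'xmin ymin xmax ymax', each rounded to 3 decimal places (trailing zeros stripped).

Executing turtle program step by step:
Start: pos=(0,0), heading=0, pen down
FD 9.2: (0,0) -> (9.2,0) [heading=0, draw]
FD 10.6: (9.2,0) -> (19.8,0) [heading=0, draw]
LT 45: heading 0 -> 45
LT 180: heading 45 -> 225
PU: pen up
RT 45: heading 225 -> 180
PD: pen down
LT 90: heading 180 -> 270
PD: pen down
FD 4.5: (19.8,0) -> (19.8,-4.5) [heading=270, draw]
RT 45: heading 270 -> 225
RT 124: heading 225 -> 101
PU: pen up
FD 13.4: (19.8,-4.5) -> (17.243,8.654) [heading=101, move]
RT 90: heading 101 -> 11
Final: pos=(17.243,8.654), heading=11, 3 segment(s) drawn

Segment endpoints: x in {0, 9.2, 19.8}, y in {-4.5, 0}
xmin=0, ymin=-4.5, xmax=19.8, ymax=0

Answer: 0 -4.5 19.8 0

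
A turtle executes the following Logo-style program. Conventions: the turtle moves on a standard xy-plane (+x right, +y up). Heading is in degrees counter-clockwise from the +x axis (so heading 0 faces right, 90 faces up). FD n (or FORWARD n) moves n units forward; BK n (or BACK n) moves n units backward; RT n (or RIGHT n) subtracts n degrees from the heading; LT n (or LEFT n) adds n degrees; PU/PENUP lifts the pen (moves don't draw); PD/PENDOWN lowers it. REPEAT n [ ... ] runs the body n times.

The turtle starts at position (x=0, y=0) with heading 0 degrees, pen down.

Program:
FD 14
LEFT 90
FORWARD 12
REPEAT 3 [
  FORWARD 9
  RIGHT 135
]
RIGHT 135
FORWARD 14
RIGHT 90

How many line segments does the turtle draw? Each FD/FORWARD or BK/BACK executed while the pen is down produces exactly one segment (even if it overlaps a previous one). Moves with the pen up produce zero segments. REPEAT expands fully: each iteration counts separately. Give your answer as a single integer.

Answer: 6

Derivation:
Executing turtle program step by step:
Start: pos=(0,0), heading=0, pen down
FD 14: (0,0) -> (14,0) [heading=0, draw]
LT 90: heading 0 -> 90
FD 12: (14,0) -> (14,12) [heading=90, draw]
REPEAT 3 [
  -- iteration 1/3 --
  FD 9: (14,12) -> (14,21) [heading=90, draw]
  RT 135: heading 90 -> 315
  -- iteration 2/3 --
  FD 9: (14,21) -> (20.364,14.636) [heading=315, draw]
  RT 135: heading 315 -> 180
  -- iteration 3/3 --
  FD 9: (20.364,14.636) -> (11.364,14.636) [heading=180, draw]
  RT 135: heading 180 -> 45
]
RT 135: heading 45 -> 270
FD 14: (11.364,14.636) -> (11.364,0.636) [heading=270, draw]
RT 90: heading 270 -> 180
Final: pos=(11.364,0.636), heading=180, 6 segment(s) drawn
Segments drawn: 6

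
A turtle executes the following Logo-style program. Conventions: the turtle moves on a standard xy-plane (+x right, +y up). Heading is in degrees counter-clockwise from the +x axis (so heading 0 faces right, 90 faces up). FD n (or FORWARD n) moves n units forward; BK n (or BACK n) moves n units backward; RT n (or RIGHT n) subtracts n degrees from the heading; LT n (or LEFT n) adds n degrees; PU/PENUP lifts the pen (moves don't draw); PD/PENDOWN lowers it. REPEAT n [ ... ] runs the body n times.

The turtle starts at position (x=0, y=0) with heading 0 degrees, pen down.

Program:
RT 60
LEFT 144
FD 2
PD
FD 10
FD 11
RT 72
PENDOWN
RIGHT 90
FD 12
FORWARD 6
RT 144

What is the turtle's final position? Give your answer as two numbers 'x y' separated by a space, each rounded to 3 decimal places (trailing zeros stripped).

Answer: 6.147 5.267

Derivation:
Executing turtle program step by step:
Start: pos=(0,0), heading=0, pen down
RT 60: heading 0 -> 300
LT 144: heading 300 -> 84
FD 2: (0,0) -> (0.209,1.989) [heading=84, draw]
PD: pen down
FD 10: (0.209,1.989) -> (1.254,11.934) [heading=84, draw]
FD 11: (1.254,11.934) -> (2.404,22.874) [heading=84, draw]
RT 72: heading 84 -> 12
PD: pen down
RT 90: heading 12 -> 282
FD 12: (2.404,22.874) -> (4.899,11.136) [heading=282, draw]
FD 6: (4.899,11.136) -> (6.147,5.267) [heading=282, draw]
RT 144: heading 282 -> 138
Final: pos=(6.147,5.267), heading=138, 5 segment(s) drawn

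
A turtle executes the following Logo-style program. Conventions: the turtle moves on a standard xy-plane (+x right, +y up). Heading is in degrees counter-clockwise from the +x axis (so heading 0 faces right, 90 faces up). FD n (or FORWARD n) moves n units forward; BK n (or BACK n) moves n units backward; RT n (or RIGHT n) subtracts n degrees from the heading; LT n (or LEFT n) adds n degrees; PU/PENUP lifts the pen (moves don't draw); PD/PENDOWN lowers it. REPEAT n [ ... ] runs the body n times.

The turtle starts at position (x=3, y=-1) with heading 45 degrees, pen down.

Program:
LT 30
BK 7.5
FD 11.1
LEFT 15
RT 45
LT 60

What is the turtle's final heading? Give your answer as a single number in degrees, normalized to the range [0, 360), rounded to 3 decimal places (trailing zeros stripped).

Answer: 105

Derivation:
Executing turtle program step by step:
Start: pos=(3,-1), heading=45, pen down
LT 30: heading 45 -> 75
BK 7.5: (3,-1) -> (1.059,-8.244) [heading=75, draw]
FD 11.1: (1.059,-8.244) -> (3.932,2.477) [heading=75, draw]
LT 15: heading 75 -> 90
RT 45: heading 90 -> 45
LT 60: heading 45 -> 105
Final: pos=(3.932,2.477), heading=105, 2 segment(s) drawn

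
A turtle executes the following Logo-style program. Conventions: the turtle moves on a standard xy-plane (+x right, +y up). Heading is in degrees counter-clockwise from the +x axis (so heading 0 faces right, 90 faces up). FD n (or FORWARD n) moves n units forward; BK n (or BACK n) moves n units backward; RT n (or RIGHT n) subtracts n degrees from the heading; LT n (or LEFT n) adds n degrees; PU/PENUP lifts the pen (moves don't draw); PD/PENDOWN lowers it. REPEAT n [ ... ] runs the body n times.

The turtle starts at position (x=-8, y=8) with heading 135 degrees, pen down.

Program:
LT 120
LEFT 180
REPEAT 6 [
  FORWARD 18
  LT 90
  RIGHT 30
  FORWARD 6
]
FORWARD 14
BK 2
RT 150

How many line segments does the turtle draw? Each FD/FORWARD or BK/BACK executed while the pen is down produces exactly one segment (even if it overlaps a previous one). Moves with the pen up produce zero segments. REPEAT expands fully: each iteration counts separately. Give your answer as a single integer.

Executing turtle program step by step:
Start: pos=(-8,8), heading=135, pen down
LT 120: heading 135 -> 255
LT 180: heading 255 -> 75
REPEAT 6 [
  -- iteration 1/6 --
  FD 18: (-8,8) -> (-3.341,25.387) [heading=75, draw]
  LT 90: heading 75 -> 165
  RT 30: heading 165 -> 135
  FD 6: (-3.341,25.387) -> (-7.584,29.629) [heading=135, draw]
  -- iteration 2/6 --
  FD 18: (-7.584,29.629) -> (-20.312,42.357) [heading=135, draw]
  LT 90: heading 135 -> 225
  RT 30: heading 225 -> 195
  FD 6: (-20.312,42.357) -> (-26.107,40.804) [heading=195, draw]
  -- iteration 3/6 --
  FD 18: (-26.107,40.804) -> (-43.494,36.146) [heading=195, draw]
  LT 90: heading 195 -> 285
  RT 30: heading 285 -> 255
  FD 6: (-43.494,36.146) -> (-45.047,30.35) [heading=255, draw]
  -- iteration 4/6 --
  FD 18: (-45.047,30.35) -> (-49.706,12.963) [heading=255, draw]
  LT 90: heading 255 -> 345
  RT 30: heading 345 -> 315
  FD 6: (-49.706,12.963) -> (-45.463,8.721) [heading=315, draw]
  -- iteration 5/6 --
  FD 18: (-45.463,8.721) -> (-32.735,-4.007) [heading=315, draw]
  LT 90: heading 315 -> 45
  RT 30: heading 45 -> 15
  FD 6: (-32.735,-4.007) -> (-26.94,-2.454) [heading=15, draw]
  -- iteration 6/6 --
  FD 18: (-26.94,-2.454) -> (-9.553,2.204) [heading=15, draw]
  LT 90: heading 15 -> 105
  RT 30: heading 105 -> 75
  FD 6: (-9.553,2.204) -> (-8,8) [heading=75, draw]
]
FD 14: (-8,8) -> (-4.377,21.523) [heading=75, draw]
BK 2: (-4.377,21.523) -> (-4.894,19.591) [heading=75, draw]
RT 150: heading 75 -> 285
Final: pos=(-4.894,19.591), heading=285, 14 segment(s) drawn
Segments drawn: 14

Answer: 14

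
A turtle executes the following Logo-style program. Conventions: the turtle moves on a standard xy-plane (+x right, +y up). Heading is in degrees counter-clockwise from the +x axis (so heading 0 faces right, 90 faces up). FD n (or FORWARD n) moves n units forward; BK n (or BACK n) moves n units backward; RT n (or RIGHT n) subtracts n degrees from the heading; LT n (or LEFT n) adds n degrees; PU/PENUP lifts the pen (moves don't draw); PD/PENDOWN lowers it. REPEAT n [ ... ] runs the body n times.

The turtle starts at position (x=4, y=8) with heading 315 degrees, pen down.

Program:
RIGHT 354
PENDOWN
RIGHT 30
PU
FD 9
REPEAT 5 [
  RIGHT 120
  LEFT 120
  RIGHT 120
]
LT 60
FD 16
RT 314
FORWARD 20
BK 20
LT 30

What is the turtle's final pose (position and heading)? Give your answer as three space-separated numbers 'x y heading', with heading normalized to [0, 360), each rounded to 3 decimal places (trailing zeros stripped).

Answer: 1.491 14.535 187

Derivation:
Executing turtle program step by step:
Start: pos=(4,8), heading=315, pen down
RT 354: heading 315 -> 321
PD: pen down
RT 30: heading 321 -> 291
PU: pen up
FD 9: (4,8) -> (7.225,-0.402) [heading=291, move]
REPEAT 5 [
  -- iteration 1/5 --
  RT 120: heading 291 -> 171
  LT 120: heading 171 -> 291
  RT 120: heading 291 -> 171
  -- iteration 2/5 --
  RT 120: heading 171 -> 51
  LT 120: heading 51 -> 171
  RT 120: heading 171 -> 51
  -- iteration 3/5 --
  RT 120: heading 51 -> 291
  LT 120: heading 291 -> 51
  RT 120: heading 51 -> 291
  -- iteration 4/5 --
  RT 120: heading 291 -> 171
  LT 120: heading 171 -> 291
  RT 120: heading 291 -> 171
  -- iteration 5/5 --
  RT 120: heading 171 -> 51
  LT 120: heading 51 -> 171
  RT 120: heading 171 -> 51
]
LT 60: heading 51 -> 111
FD 16: (7.225,-0.402) -> (1.491,14.535) [heading=111, move]
RT 314: heading 111 -> 157
FD 20: (1.491,14.535) -> (-16.919,22.35) [heading=157, move]
BK 20: (-16.919,22.35) -> (1.491,14.535) [heading=157, move]
LT 30: heading 157 -> 187
Final: pos=(1.491,14.535), heading=187, 0 segment(s) drawn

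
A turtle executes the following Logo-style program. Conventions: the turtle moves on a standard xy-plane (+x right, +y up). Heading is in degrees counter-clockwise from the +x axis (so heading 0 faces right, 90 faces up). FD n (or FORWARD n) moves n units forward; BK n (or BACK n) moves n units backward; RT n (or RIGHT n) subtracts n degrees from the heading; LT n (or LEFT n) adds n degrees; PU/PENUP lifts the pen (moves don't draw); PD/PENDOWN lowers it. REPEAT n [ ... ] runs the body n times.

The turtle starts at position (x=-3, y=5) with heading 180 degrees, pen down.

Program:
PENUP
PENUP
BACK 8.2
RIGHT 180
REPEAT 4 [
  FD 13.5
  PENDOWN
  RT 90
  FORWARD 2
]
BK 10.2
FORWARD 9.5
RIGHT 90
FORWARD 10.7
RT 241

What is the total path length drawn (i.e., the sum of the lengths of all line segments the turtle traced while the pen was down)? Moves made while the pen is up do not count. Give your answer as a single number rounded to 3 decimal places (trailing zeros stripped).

Executing turtle program step by step:
Start: pos=(-3,5), heading=180, pen down
PU: pen up
PU: pen up
BK 8.2: (-3,5) -> (5.2,5) [heading=180, move]
RT 180: heading 180 -> 0
REPEAT 4 [
  -- iteration 1/4 --
  FD 13.5: (5.2,5) -> (18.7,5) [heading=0, move]
  PD: pen down
  RT 90: heading 0 -> 270
  FD 2: (18.7,5) -> (18.7,3) [heading=270, draw]
  -- iteration 2/4 --
  FD 13.5: (18.7,3) -> (18.7,-10.5) [heading=270, draw]
  PD: pen down
  RT 90: heading 270 -> 180
  FD 2: (18.7,-10.5) -> (16.7,-10.5) [heading=180, draw]
  -- iteration 3/4 --
  FD 13.5: (16.7,-10.5) -> (3.2,-10.5) [heading=180, draw]
  PD: pen down
  RT 90: heading 180 -> 90
  FD 2: (3.2,-10.5) -> (3.2,-8.5) [heading=90, draw]
  -- iteration 4/4 --
  FD 13.5: (3.2,-8.5) -> (3.2,5) [heading=90, draw]
  PD: pen down
  RT 90: heading 90 -> 0
  FD 2: (3.2,5) -> (5.2,5) [heading=0, draw]
]
BK 10.2: (5.2,5) -> (-5,5) [heading=0, draw]
FD 9.5: (-5,5) -> (4.5,5) [heading=0, draw]
RT 90: heading 0 -> 270
FD 10.7: (4.5,5) -> (4.5,-5.7) [heading=270, draw]
RT 241: heading 270 -> 29
Final: pos=(4.5,-5.7), heading=29, 10 segment(s) drawn

Segment lengths:
  seg 1: (18.7,5) -> (18.7,3), length = 2
  seg 2: (18.7,3) -> (18.7,-10.5), length = 13.5
  seg 3: (18.7,-10.5) -> (16.7,-10.5), length = 2
  seg 4: (16.7,-10.5) -> (3.2,-10.5), length = 13.5
  seg 5: (3.2,-10.5) -> (3.2,-8.5), length = 2
  seg 6: (3.2,-8.5) -> (3.2,5), length = 13.5
  seg 7: (3.2,5) -> (5.2,5), length = 2
  seg 8: (5.2,5) -> (-5,5), length = 10.2
  seg 9: (-5,5) -> (4.5,5), length = 9.5
  seg 10: (4.5,5) -> (4.5,-5.7), length = 10.7
Total = 78.9

Answer: 78.9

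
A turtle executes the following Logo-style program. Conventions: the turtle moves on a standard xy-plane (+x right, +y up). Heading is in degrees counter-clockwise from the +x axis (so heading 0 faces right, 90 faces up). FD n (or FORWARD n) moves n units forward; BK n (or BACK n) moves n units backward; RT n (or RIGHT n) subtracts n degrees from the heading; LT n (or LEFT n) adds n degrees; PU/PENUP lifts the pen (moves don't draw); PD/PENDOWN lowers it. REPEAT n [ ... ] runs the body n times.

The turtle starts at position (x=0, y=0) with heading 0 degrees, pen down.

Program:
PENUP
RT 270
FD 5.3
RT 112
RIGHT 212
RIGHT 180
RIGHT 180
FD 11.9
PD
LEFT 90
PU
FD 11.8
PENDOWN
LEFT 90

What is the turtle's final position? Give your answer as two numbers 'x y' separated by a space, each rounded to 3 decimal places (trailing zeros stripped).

Executing turtle program step by step:
Start: pos=(0,0), heading=0, pen down
PU: pen up
RT 270: heading 0 -> 90
FD 5.3: (0,0) -> (0,5.3) [heading=90, move]
RT 112: heading 90 -> 338
RT 212: heading 338 -> 126
RT 180: heading 126 -> 306
RT 180: heading 306 -> 126
FD 11.9: (0,5.3) -> (-6.995,14.927) [heading=126, move]
PD: pen down
LT 90: heading 126 -> 216
PU: pen up
FD 11.8: (-6.995,14.927) -> (-16.541,7.991) [heading=216, move]
PD: pen down
LT 90: heading 216 -> 306
Final: pos=(-16.541,7.991), heading=306, 0 segment(s) drawn

Answer: -16.541 7.991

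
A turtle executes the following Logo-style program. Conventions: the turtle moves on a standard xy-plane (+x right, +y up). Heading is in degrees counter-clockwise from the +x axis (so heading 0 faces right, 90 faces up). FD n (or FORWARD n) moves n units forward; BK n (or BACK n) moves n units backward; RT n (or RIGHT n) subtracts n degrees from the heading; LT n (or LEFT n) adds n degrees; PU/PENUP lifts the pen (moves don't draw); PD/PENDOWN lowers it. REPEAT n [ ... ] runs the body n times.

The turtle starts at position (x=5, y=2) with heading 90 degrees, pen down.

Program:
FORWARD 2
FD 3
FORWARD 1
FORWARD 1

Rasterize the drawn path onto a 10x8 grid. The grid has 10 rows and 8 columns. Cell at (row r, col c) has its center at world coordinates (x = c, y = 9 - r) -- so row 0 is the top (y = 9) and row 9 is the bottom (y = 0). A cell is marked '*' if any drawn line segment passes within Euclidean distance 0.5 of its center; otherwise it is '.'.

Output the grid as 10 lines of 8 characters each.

Segment 0: (5,2) -> (5,4)
Segment 1: (5,4) -> (5,7)
Segment 2: (5,7) -> (5,8)
Segment 3: (5,8) -> (5,9)

Answer: .....*..
.....*..
.....*..
.....*..
.....*..
.....*..
.....*..
.....*..
........
........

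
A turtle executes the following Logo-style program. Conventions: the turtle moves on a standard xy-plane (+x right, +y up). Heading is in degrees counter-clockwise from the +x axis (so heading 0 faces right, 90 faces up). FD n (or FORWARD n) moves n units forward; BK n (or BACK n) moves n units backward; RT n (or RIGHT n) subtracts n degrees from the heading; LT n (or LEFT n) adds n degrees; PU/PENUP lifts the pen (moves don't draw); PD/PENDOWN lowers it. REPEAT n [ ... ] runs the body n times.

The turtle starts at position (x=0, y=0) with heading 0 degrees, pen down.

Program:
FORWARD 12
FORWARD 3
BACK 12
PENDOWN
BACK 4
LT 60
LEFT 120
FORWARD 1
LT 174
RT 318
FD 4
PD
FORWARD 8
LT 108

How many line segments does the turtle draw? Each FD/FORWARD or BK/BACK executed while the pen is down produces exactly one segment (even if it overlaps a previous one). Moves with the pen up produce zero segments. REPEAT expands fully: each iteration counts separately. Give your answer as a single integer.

Answer: 7

Derivation:
Executing turtle program step by step:
Start: pos=(0,0), heading=0, pen down
FD 12: (0,0) -> (12,0) [heading=0, draw]
FD 3: (12,0) -> (15,0) [heading=0, draw]
BK 12: (15,0) -> (3,0) [heading=0, draw]
PD: pen down
BK 4: (3,0) -> (-1,0) [heading=0, draw]
LT 60: heading 0 -> 60
LT 120: heading 60 -> 180
FD 1: (-1,0) -> (-2,0) [heading=180, draw]
LT 174: heading 180 -> 354
RT 318: heading 354 -> 36
FD 4: (-2,0) -> (1.236,2.351) [heading=36, draw]
PD: pen down
FD 8: (1.236,2.351) -> (7.708,7.053) [heading=36, draw]
LT 108: heading 36 -> 144
Final: pos=(7.708,7.053), heading=144, 7 segment(s) drawn
Segments drawn: 7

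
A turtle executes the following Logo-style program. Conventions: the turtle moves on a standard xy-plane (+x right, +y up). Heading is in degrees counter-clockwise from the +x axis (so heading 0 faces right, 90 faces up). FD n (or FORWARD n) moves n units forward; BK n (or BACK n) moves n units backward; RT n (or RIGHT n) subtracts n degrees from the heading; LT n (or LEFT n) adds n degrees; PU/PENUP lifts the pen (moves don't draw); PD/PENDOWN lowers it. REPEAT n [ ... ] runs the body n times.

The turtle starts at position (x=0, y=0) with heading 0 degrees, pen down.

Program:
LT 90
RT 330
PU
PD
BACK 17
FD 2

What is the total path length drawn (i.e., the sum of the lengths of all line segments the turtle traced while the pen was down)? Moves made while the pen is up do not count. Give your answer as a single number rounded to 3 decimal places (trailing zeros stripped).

Answer: 19

Derivation:
Executing turtle program step by step:
Start: pos=(0,0), heading=0, pen down
LT 90: heading 0 -> 90
RT 330: heading 90 -> 120
PU: pen up
PD: pen down
BK 17: (0,0) -> (8.5,-14.722) [heading=120, draw]
FD 2: (8.5,-14.722) -> (7.5,-12.99) [heading=120, draw]
Final: pos=(7.5,-12.99), heading=120, 2 segment(s) drawn

Segment lengths:
  seg 1: (0,0) -> (8.5,-14.722), length = 17
  seg 2: (8.5,-14.722) -> (7.5,-12.99), length = 2
Total = 19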